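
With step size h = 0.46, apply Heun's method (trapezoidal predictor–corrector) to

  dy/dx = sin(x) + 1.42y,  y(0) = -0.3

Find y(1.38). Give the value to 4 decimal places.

Heun: k1 = f(x_n, y_n); k2 = f(x_n + h, y_n + h·k1); y_{n+1} = y_n + (h/2)·(k1 + k2).
x=0.000000, y=-0.300000:
  k1 = f(0.000000, -0.300000) = -0.426000
  k2 = f(0.460000, -0.495960) = -0.260315
  y ← -0.300000 + (0.46/2)·(-0.426000 + (-0.260315)) = -0.457852
x=0.460000, y=-0.457852:
  k1 = f(0.460000, -0.457852) = -0.206202
  k2 = f(0.920000, -0.552706) = 0.010760
  y ← -0.457852 + (0.46/2)·(-0.206202 + 0.010760) = -0.502804
x=0.920000, y=-0.502804:
  k1 = f(0.920000, -0.502804) = 0.081620
  k2 = f(1.380000, -0.465259) = 0.321185
  y ← -0.502804 + (0.46/2)·(0.081620 + 0.321185) = -0.410159
y(1.38) ≈ -0.4102

-0.4102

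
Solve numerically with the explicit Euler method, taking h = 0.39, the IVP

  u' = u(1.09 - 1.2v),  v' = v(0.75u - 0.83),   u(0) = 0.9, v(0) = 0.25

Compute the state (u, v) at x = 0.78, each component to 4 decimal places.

Euler on (u,v): u_{n+1} = u_n + h·u', v_{n+1} = v_n + h·v'.
0.000000: (0.900000, 0.250000); f=(0.711000, -0.038750) → (1.177290, 0.234887)
0.390000: (1.177290, 0.234887); f=(0.951409, 0.012441) → (1.548340, 0.239740)
(u(0.78), v(0.78)) ≈ (1.5483, 0.2397)

1.5483, 0.2397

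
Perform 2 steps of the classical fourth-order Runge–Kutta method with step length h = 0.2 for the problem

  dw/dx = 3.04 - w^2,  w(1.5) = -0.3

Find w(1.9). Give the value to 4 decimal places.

0.8376

RK4: k1 = f(x_n, w_n); k2 = f(x_n + h/2, w_n + (h/2)·k1); k3 = f(x_n + h/2, w_n + (h/2)·k2); k4 = f(x_n + h, w_n + h·k3); w_{n+1} = w_n + (h/6)·(k1 + 2k2 + 2k3 + k4).
x=1.500000, w=-0.300000:
  k1 = f(1.500000, -0.300000) = 2.950000
  k2 = f(1.600000, -0.005000) = 3.039975
  k3 = f(1.600000, 0.003998) = 3.039984
  k4 = f(1.700000, 0.307997) = 2.945138
  w ← -0.300000 + (0.2/6)·(k1 + 2k2 + 2k3 + k4) = 0.301835
x=1.700000, w=0.301835:
  k1 = f(1.700000, 0.301835) = 2.948896
  k2 = f(1.800000, 0.596725) = 2.683920
  k3 = f(1.800000, 0.570227) = 2.714841
  k4 = f(1.900000, 0.844803) = 2.326307
  w ← 0.301835 + (0.2/6)·(k1 + 2k2 + 2k3 + k4) = 0.837593
w(1.9) ≈ 0.8376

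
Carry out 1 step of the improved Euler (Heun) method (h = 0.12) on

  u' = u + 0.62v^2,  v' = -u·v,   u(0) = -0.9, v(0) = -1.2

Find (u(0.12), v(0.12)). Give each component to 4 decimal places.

Heun on (u,v): k1 = f(t_n, state_n); k2 = f(t_n + h, state_n + h·k1); state_{n+1} = state_n + (h/2)·(k1 + k2).
0.000000: (-0.900000, -1.200000)
  k1 = (-0.007200, -1.080000)
  predictor → (-0.900864, -1.329600)
  k2 = (0.195194, -1.197789)
  → (-0.888720, -1.336667)
(u(0.12), v(0.12)) ≈ (-0.8887, -1.3367)

-0.8887, -1.3367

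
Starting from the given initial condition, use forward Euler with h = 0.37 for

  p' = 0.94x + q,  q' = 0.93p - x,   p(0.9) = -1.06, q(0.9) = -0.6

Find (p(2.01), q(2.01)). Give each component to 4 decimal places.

Euler on (p,q): p_{n+1} = p_n + h·p', q_{n+1} = q_n + h·q'.
0.900000: (-1.060000, -0.600000); f=(0.246000, -1.885800) → (-0.968980, -1.297746)
1.270000: (-0.968980, -1.297746); f=(-0.103946, -2.171151) → (-1.007440, -2.101072)
1.640000: (-1.007440, -2.101072); f=(-0.559472, -2.576919) → (-1.214445, -3.054532)
(p(2.01), q(2.01)) ≈ (-1.2144, -3.0545)

-1.2144, -3.0545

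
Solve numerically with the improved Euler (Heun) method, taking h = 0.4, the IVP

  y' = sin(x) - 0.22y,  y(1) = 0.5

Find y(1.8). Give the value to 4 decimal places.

1.1150

Heun: k1 = f(x_n, y_n); k2 = f(x_n + h, y_n + h·k1); y_{n+1} = y_n + (h/2)·(k1 + k2).
x=1.000000, y=0.500000:
  k1 = f(1.000000, 0.500000) = 0.731471
  k2 = f(1.400000, 0.792588) = 0.811080
  y ← 0.500000 + (0.4/2)·(0.731471 + 0.811080) = 0.808510
x=1.400000, y=0.808510:
  k1 = f(1.400000, 0.808510) = 0.807577
  k2 = f(1.800000, 1.131541) = 0.724909
  y ← 0.808510 + (0.4/2)·(0.807577 + 0.724909) = 1.115007
y(1.8) ≈ 1.1150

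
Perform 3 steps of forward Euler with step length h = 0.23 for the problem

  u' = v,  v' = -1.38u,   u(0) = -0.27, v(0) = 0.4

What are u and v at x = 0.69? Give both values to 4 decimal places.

Euler on (u,v): u_{n+1} = u_n + h·u', v_{n+1} = v_n + h·v'.
0.000000: (-0.270000, 0.400000); f=(0.400000, 0.372600) → (-0.178000, 0.485698)
0.230000: (-0.178000, 0.485698); f=(0.485698, 0.245640) → (-0.066289, 0.542195)
0.460000: (-0.066289, 0.542195); f=(0.542195, 0.091479) → (0.058415, 0.563235)
(u(0.69), v(0.69)) ≈ (0.0584, 0.5632)

0.0584, 0.5632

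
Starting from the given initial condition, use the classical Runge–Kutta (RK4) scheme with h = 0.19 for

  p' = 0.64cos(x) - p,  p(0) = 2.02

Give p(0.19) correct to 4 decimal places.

RK4: k1 = f(x_n, p_n); k2 = f(x_n + h/2, p_n + (h/2)·k1); k3 = f(x_n + h/2, p_n + (h/2)·k2); k4 = f(x_n + h, p_n + h·k3); p_{n+1} = p_n + (h/6)·(k1 + 2k2 + 2k3 + k4).
x=0.000000, p=2.020000:
  k1 = f(0.000000, 2.020000) = -1.380000
  k2 = f(0.095000, 1.888900) = -1.251786
  k3 = f(0.095000, 1.901080) = -1.263966
  k4 = f(0.190000, 1.779846) = -1.151364
  p ← 2.020000 + (0.19/6)·(k1 + 2k2 + 2k3 + k4) = 1.780509
p(0.19) ≈ 1.7805

1.7805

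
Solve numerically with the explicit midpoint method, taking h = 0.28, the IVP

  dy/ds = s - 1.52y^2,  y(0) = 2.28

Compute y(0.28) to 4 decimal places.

1.7328

Midpoint: k1 = f(s_n, y_n); k2 = f(s_n + h/2, y_n + (h/2)·k1); y_{n+1} = y_n + h·k2.
s=0.000000, y=2.280000:
  k1 = f(0.000000, 2.280000) = -7.901568
  k2 = f(0.140000, 1.173780) = -1.954196
  y ← 2.280000 + 0.28·(-1.954196) = 1.732825
y(0.28) ≈ 1.7328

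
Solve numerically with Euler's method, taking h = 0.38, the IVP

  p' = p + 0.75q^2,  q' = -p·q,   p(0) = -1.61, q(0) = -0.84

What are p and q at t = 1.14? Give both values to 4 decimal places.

-1.4945, -4.4547

Euler on (p,q): p_{n+1} = p_n + h·p', q_{n+1} = q_n + h·q'.
0.000000: (-1.610000, -0.840000); f=(-1.080800, -1.352400) → (-2.020704, -1.353912)
0.380000: (-2.020704, -1.353912); f=(-0.645896, -2.735855) → (-2.266144, -2.393537)
0.760000: (-2.266144, -2.393537); f=(2.030620, -5.424101) → (-1.494509, -4.454695)
(p(1.14), q(1.14)) ≈ (-1.4945, -4.4547)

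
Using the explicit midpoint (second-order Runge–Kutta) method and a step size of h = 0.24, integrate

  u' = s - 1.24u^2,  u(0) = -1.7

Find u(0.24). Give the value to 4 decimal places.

-3.0214

Midpoint: k1 = f(s_n, u_n); k2 = f(s_n + h/2, u_n + (h/2)·k1); u_{n+1} = u_n + h·k2.
s=0.000000, u=-1.700000:
  k1 = f(0.000000, -1.700000) = -3.583600
  k2 = f(0.120000, -2.130032) = -5.505925
  u ← -1.700000 + 0.24·(-5.505925) = -3.021422
u(0.24) ≈ -3.0214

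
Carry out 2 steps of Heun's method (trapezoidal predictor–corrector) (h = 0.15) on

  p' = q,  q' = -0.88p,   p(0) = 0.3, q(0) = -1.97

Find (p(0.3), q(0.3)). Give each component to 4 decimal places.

-0.2970, -1.9706

Heun on (p,q): k1 = f(x_n, state_n); k2 = f(x_n + h, state_n + h·k1); state_{n+1} = state_n + (h/2)·(k1 + k2).
0.000000: (0.300000, -1.970000)
  k1 = (-1.970000, -0.264000)
  predictor → (0.004500, -2.009600)
  k2 = (-2.009600, -0.003960)
  → (0.001530, -1.990097)
0.150000: (0.001530, -1.990097)
  k1 = (-1.990097, -0.001346)
  predictor → (-0.296985, -1.990299)
  k2 = (-1.990299, 0.261346)
  → (-0.297000, -1.970597)
(p(0.3), q(0.3)) ≈ (-0.2970, -1.9706)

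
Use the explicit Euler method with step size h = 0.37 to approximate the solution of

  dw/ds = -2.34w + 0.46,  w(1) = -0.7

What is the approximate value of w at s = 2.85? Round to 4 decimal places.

0.1965

Euler: w_{n+1} = w_n + h·f(s_n, w_n).
s=1.000000, w=-0.700000: f=2.098000 → w ← -0.700000 + 0.37·2.098000 = 0.076260
s=1.370000, w=0.076260: f=0.281552 → w ← 0.076260 + 0.37·0.281552 = 0.180434
s=1.740000, w=0.180434: f=0.037784 → w ← 0.180434 + 0.37·0.037784 = 0.194414
s=2.110000, w=0.194414: f=0.005071 → w ← 0.194414 + 0.37·0.005071 = 0.196290
s=2.480000, w=0.196290: f=0.000680 → w ← 0.196290 + 0.37·0.000680 = 0.196542
w(2.85) ≈ 0.1965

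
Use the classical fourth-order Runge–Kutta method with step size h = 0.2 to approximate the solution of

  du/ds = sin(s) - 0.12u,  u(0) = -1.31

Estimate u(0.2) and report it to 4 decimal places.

-1.2592

RK4: k1 = f(s_n, u_n); k2 = f(s_n + h/2, u_n + (h/2)·k1); k3 = f(s_n + h/2, u_n + (h/2)·k2); k4 = f(s_n + h, u_n + h·k3); u_{n+1} = u_n + (h/6)·(k1 + 2k2 + 2k3 + k4).
s=0.000000, u=-1.310000:
  k1 = f(0.000000, -1.310000) = 0.157200
  k2 = f(0.100000, -1.294280) = 0.255147
  k3 = f(0.100000, -1.284485) = 0.253972
  k4 = f(0.200000, -1.259206) = 0.349774
  u ← -1.310000 + (0.2/6)·(k1 + 2k2 + 2k3 + k4) = -1.259160
u(0.2) ≈ -1.2592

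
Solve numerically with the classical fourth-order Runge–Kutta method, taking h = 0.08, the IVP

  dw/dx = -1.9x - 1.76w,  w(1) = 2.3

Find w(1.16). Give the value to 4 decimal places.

1.4484

RK4: k1 = f(x_n, w_n); k2 = f(x_n + h/2, w_n + (h/2)·k1); k3 = f(x_n + h/2, w_n + (h/2)·k2); k4 = f(x_n + h, w_n + h·k3); w_{n+1} = w_n + (h/6)·(k1 + 2k2 + 2k3 + k4).
x=1.000000, w=2.300000:
  k1 = f(1.000000, 2.300000) = -5.948000
  k2 = f(1.040000, 2.062080) = -5.605261
  k3 = f(1.040000, 2.075790) = -5.629390
  k4 = f(1.080000, 1.849649) = -5.307382
  w ← 2.300000 + (0.08/6)·(k1 + 2k2 + 2k3 + k4) = 1.850338
x=1.080000, w=1.850338:
  k1 = f(1.080000, 1.850338) = -5.308594
  k2 = f(1.120000, 1.637994) = -5.010869
  k3 = f(1.120000, 1.649903) = -5.031829
  k4 = f(1.160000, 1.447791) = -4.752113
  w ← 1.850338 + (0.08/6)·(k1 + 2k2 + 2k3 + k4) = 1.448390
w(1.16) ≈ 1.4484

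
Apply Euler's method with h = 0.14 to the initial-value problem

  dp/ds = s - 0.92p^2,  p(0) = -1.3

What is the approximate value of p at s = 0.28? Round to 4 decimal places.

Euler: p_{n+1} = p_n + h·f(s_n, p_n).
s=0.000000, p=-1.300000: f=-1.554800 → p ← -1.300000 + 0.14·(-1.554800) = -1.517672
s=0.140000, p=-1.517672: f=-1.979062 → p ← -1.517672 + 0.14·(-1.979062) = -1.794741
p(0.28) ≈ -1.7947

-1.7947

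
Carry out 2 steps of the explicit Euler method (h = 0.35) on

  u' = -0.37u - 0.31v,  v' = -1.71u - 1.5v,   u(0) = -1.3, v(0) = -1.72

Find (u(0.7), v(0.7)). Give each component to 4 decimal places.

Euler on (u,v): u_{n+1} = u_n + h·u', v_{n+1} = v_n + h·v'.
0.000000: (-1.300000, -1.720000); f=(1.014200, 4.803000) → (-0.945030, -0.038950)
0.350000: (-0.945030, -0.038950); f=(0.361736, 1.674426) → (-0.818423, 0.547099)
(u(0.7), v(0.7)) ≈ (-0.8184, 0.5471)

-0.8184, 0.5471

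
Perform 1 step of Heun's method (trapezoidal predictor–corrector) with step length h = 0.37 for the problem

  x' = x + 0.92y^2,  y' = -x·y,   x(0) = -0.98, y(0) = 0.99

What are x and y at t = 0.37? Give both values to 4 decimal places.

-0.8714, 1.4213

Heun on (x,y): k1 = f(t_n, state_n); k2 = f(t_n + h, state_n + h·k1); state_{n+1} = state_n + (h/2)·(k1 + k2).
0.000000: (-0.980000, 0.990000)
  k1 = (-0.078308, 0.970200)
  predictor → (-1.008974, 1.348974)
  k2 = (0.665178, 1.361080)
  → (-0.871429, 1.421287)
(x(0.37), y(0.37)) ≈ (-0.8714, 1.4213)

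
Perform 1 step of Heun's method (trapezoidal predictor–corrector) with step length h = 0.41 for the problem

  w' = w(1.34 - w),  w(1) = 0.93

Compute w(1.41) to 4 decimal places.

1.0647

Heun: k1 = f(t_n, w_n); k2 = f(t_n + h, w_n + h·k1); w_{n+1} = w_n + (h/2)·(k1 + k2).
t=1.000000, w=0.930000:
  k1 = f(1.000000, 0.930000) = 0.381300
  k2 = f(1.410000, 1.086333) = 0.275567
  w ← 0.930000 + (0.41/2)·(0.381300 + 0.275567) = 1.064658
w(1.41) ≈ 1.0647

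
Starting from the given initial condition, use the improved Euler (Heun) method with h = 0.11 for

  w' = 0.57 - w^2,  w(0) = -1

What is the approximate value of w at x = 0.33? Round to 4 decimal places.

-1.2034

Heun: k1 = f(x_n, w_n); k2 = f(x_n + h, w_n + h·k1); w_{n+1} = w_n + (h/2)·(k1 + k2).
x=0.000000, w=-1.000000:
  k1 = f(0.000000, -1.000000) = -0.430000
  k2 = f(0.110000, -1.047300) = -0.526837
  w ← -1.000000 + (0.11/2)·(-0.430000 + (-0.526837)) = -1.052626
x=0.110000, w=-1.052626:
  k1 = f(0.110000, -1.052626) = -0.538022
  k2 = f(0.220000, -1.111808) = -0.666118
  w ← -1.052626 + (0.11/2)·(-0.538022 + (-0.666118)) = -1.118854
x=0.220000, w=-1.118854:
  k1 = f(0.220000, -1.118854) = -0.681834
  k2 = f(0.330000, -1.193855) = -0.855291
  w ← -1.118854 + (0.11/2)·(-0.681834 + (-0.855291)) = -1.203396
w(0.33) ≈ -1.2034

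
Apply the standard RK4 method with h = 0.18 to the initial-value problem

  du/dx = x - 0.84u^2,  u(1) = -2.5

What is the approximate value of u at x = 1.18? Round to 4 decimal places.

RK4: k1 = f(x_n, u_n); k2 = f(x_n + h/2, u_n + (h/2)·k1); k3 = f(x_n + h/2, u_n + (h/2)·k2); k4 = f(x_n + h, u_n + h·k3); u_{n+1} = u_n + (h/6)·(k1 + 2k2 + 2k3 + k4).
x=1.000000, u=-2.500000:
  k1 = f(1.000000, -2.500000) = -4.250000
  k2 = f(1.090000, -2.882500) = -5.889397
  k3 = f(1.090000, -3.030046) = -6.622189
  k4 = f(1.180000, -3.691994) = -10.269889
  u ← -2.500000 + (0.18/6)·(k1 + 2k2 + 2k3 + k4) = -3.686292
u(1.18) ≈ -3.6863

-3.6863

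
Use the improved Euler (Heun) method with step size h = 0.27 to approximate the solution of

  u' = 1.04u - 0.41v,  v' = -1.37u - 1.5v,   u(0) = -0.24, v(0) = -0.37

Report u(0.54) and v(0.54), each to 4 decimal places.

Heun on (u,v): k1 = f(s_n, state_n); k2 = f(s_n + h, state_n + h·k1); state_{n+1} = state_n + (h/2)·(k1 + k2).
0.000000: (-0.240000, -0.370000)
  k1 = (-0.097900, 0.883800)
  predictor → (-0.266433, -0.131374)
  k2 = (-0.223227, 0.562074)
  → (-0.283352, -0.174807)
0.270000: (-0.283352, -0.174807)
  k1 = (-0.223015, 0.650403)
  predictor → (-0.343566, 0.000802)
  k2 = (-0.357638, 0.469483)
  → (-0.361740, -0.023622)
(u(0.54), v(0.54)) ≈ (-0.3617, -0.0236)

-0.3617, -0.0236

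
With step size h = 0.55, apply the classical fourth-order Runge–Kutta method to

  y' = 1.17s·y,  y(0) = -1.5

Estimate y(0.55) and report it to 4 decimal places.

-1.7903

RK4: k1 = f(s_n, y_n); k2 = f(s_n + h/2, y_n + (h/2)·k1); k3 = f(s_n + h/2, y_n + (h/2)·k2); k4 = f(s_n + h, y_n + h·k3); y_{n+1} = y_n + (h/6)·(k1 + 2k2 + 2k3 + k4).
s=0.000000, y=-1.500000:
  k1 = f(0.000000, -1.500000) = 0.000000
  k2 = f(0.275000, -1.500000) = -0.482625
  k3 = f(0.275000, -1.632722) = -0.525328
  k4 = f(0.550000, -1.788931) = -1.151177
  y ← -1.500000 + (0.55/6)·(k1 + 2k2 + 2k3 + k4) = -1.790316
y(0.55) ≈ -1.7903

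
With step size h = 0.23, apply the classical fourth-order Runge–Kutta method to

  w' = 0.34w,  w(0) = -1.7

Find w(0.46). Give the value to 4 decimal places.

RK4: k1 = f(t_n, w_n); k2 = f(t_n + h/2, w_n + (h/2)·k1); k3 = f(t_n + h/2, w_n + (h/2)·k2); k4 = f(t_n + h, w_n + h·k3); w_{n+1} = w_n + (h/6)·(k1 + 2k2 + 2k3 + k4).
t=0.000000, w=-1.700000:
  k1 = f(0.000000, -1.700000) = -0.578000
  k2 = f(0.115000, -1.766470) = -0.600600
  k3 = f(0.115000, -1.769069) = -0.601483
  k4 = f(0.230000, -1.838341) = -0.625036
  w ← -1.700000 + (0.23/6)·(k1 + 2k2 + 2k3 + k4) = -1.838276
t=0.230000, w=-1.838276:
  k1 = f(0.230000, -1.838276) = -0.625014
  k2 = f(0.345000, -1.910153) = -0.649452
  k3 = f(0.345000, -1.912963) = -0.650407
  k4 = f(0.460000, -1.987870) = -0.675876
  w ← -1.838276 + (0.23/6)·(k1 + 2k2 + 2k3 + k4) = -1.987799
w(0.46) ≈ -1.9878

-1.9878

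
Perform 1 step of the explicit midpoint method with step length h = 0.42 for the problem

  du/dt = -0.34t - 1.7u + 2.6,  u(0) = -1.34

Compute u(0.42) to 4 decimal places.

Midpoint: k1 = f(t_n, u_n); k2 = f(t_n + h/2, u_n + (h/2)·k1); u_{n+1} = u_n + h·k2.
t=0.000000, u=-1.340000:
  k1 = f(0.000000, -1.340000) = 4.878000
  k2 = f(0.210000, -0.315620) = 3.065154
  u ← -1.340000 + 0.42·3.065154 = -0.052635
u(0.42) ≈ -0.0526

-0.0526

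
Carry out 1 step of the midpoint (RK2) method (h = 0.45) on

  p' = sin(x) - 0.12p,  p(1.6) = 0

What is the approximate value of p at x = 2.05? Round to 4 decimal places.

Midpoint: k1 = f(x_n, p_n); k2 = f(x_n + h/2, p_n + (h/2)·k1); p_{n+1} = p_n + h·k2.
x=1.600000, p=0.000000:
  k1 = f(1.600000, 0.000000) = 0.999574
  k2 = f(1.825000, 0.224904) = 0.940875
  p ← 0.000000 + 0.45·0.940875 = 0.423394
p(2.05) ≈ 0.4234

0.4234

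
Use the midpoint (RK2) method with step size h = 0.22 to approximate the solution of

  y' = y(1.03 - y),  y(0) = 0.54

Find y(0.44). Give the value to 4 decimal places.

0.6533

Midpoint: k1 = f(x_n, y_n); k2 = f(x_n + h/2, y_n + (h/2)·k1); y_{n+1} = y_n + h·k2.
x=0.000000, y=0.540000:
  k1 = f(0.000000, 0.540000) = 0.264600
  k2 = f(0.110000, 0.569106) = 0.262298
  y ← 0.540000 + 0.22·0.262298 = 0.597705
x=0.220000, y=0.597705:
  k1 = f(0.220000, 0.597705) = 0.258385
  k2 = f(0.330000, 0.626128) = 0.252876
  y ← 0.597705 + 0.22·0.252876 = 0.653338
y(0.44) ≈ 0.6533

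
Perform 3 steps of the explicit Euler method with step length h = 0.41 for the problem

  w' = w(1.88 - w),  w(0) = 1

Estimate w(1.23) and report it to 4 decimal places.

1.8058

Euler: w_{n+1} = w_n + h·f(t_n, w_n).
t=0.000000, w=1.000000: f=0.880000 → w ← 1.000000 + 0.41·0.880000 = 1.360800
t=0.410000, w=1.360800: f=0.706527 → w ← 1.360800 + 0.41·0.706527 = 1.650476
t=0.820000, w=1.650476: f=0.378824 → w ← 1.650476 + 0.41·0.378824 = 1.805794
w(1.23) ≈ 1.8058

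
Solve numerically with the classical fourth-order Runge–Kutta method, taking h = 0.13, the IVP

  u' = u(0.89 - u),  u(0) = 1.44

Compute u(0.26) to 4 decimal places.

RK4: k1 = f(x_n, u_n); k2 = f(x_n + h/2, u_n + (h/2)·k1); k3 = f(x_n + h/2, u_n + (h/2)·k2); k4 = f(x_n + h, u_n + h·k3); u_{n+1} = u_n + (h/6)·(k1 + 2k2 + 2k3 + k4).
x=0.000000, u=1.440000:
  k1 = f(0.000000, 1.440000) = -0.792000
  k2 = f(0.065000, 1.388520) = -0.692205
  k3 = f(0.065000, 1.395007) = -0.704488
  k4 = f(0.130000, 1.348417) = -0.618137
  u ← 1.440000 + (0.13/6)·(k1 + 2k2 + 2k3 + k4) = 1.348924
x=0.130000, u=1.348924:
  k1 = f(0.130000, 1.348924) = -0.619053
  k2 = f(0.195000, 1.308685) = -0.547927
  k3 = f(0.195000, 1.313308) = -0.555935
  k4 = f(0.260000, 1.276652) = -0.493620
  u ← 1.348924 + (0.13/6)·(k1 + 2k2 + 2k3 + k4) = 1.276982
u(0.26) ≈ 1.2770

1.2770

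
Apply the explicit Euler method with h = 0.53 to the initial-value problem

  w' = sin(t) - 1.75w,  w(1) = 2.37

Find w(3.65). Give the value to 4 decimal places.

Euler: w_{n+1} = w_n + h·f(t_n, w_n).
t=1.000000, w=2.370000: f=-3.306029 → w ← 2.370000 + 0.53·(-3.306029) = 0.617805
t=1.530000, w=0.617805: f=-0.081990 → w ← 0.617805 + 0.53·(-0.081990) = 0.574350
t=2.060000, w=0.574350: f=-0.122405 → w ← 0.574350 + 0.53·(-0.122405) = 0.509475
t=2.590000, w=0.509475: f=-0.367537 → w ← 0.509475 + 0.53·(-0.367537) = 0.314680
t=3.120000, w=0.314680: f=-0.529100 → w ← 0.314680 + 0.53·(-0.529100) = 0.034258
w(3.65) ≈ 0.0343

0.0343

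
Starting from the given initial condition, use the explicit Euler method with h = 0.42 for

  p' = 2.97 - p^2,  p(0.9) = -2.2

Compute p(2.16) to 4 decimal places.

-16.8526

Euler: p_{n+1} = p_n + h·f(t_n, p_n).
t=0.900000, p=-2.200000: f=-1.870000 → p ← -2.200000 + 0.42·(-1.870000) = -2.985400
t=1.320000, p=-2.985400: f=-5.942613 → p ← -2.985400 + 0.42·(-5.942613) = -5.481298
t=1.740000, p=-5.481298: f=-27.074623 → p ← -5.481298 + 0.42·(-27.074623) = -16.852639
p(2.16) ≈ -16.8526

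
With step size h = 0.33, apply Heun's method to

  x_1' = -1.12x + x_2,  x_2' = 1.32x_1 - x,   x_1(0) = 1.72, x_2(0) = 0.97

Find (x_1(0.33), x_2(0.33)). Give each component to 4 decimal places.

Heun on (x_1,x_2): k1 = f(x_n, state_n); k2 = f(x_n + h, state_n + h·k1); state_{n+1} = state_n + (h/2)·(k1 + k2).
0.000000: (1.720000, 0.970000)
  k1 = (0.970000, 2.270400)
  predictor → (2.040100, 1.719232)
  k2 = (1.349632, 2.362932)
  → (2.102739, 1.734500)
(x_1(0.33), x_2(0.33)) ≈ (2.1027, 1.7345)

2.1027, 1.7345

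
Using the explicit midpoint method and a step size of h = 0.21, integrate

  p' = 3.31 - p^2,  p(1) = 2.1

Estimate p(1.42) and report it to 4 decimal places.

Midpoint: k1 = f(x_n, p_n); k2 = f(x_n + h/2, p_n + (h/2)·k1); p_{n+1} = p_n + h·k2.
x=1.000000, p=2.100000:
  k1 = f(1.000000, 2.100000) = -1.100000
  k2 = f(1.105000, 1.984500) = -0.628240
  p ← 2.100000 + 0.21·(-0.628240) = 1.968070
x=1.210000, p=1.968070:
  k1 = f(1.210000, 1.968070) = -0.563298
  k2 = f(1.315000, 1.908923) = -0.333988
  p ← 1.968070 + 0.21·(-0.333988) = 1.897932
p(1.42) ≈ 1.8979

1.8979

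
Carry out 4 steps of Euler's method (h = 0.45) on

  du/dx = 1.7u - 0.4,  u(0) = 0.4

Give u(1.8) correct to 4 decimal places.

Euler: u_{n+1} = u_n + h·f(x_n, u_n).
x=0.000000, u=0.400000: f=0.280000 → u ← 0.400000 + 0.45·0.280000 = 0.526000
x=0.450000, u=0.526000: f=0.494200 → u ← 0.526000 + 0.45·0.494200 = 0.748390
x=0.900000, u=0.748390: f=0.872263 → u ← 0.748390 + 0.45·0.872263 = 1.140908
x=1.350000, u=1.140908: f=1.539544 → u ← 1.140908 + 0.45·1.539544 = 1.833703
u(1.8) ≈ 1.8337

1.8337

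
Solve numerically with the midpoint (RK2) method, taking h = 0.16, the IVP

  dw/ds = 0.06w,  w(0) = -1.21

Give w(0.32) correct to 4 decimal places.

Midpoint: k1 = f(s_n, w_n); k2 = f(s_n + h/2, w_n + (h/2)·k1); w_{n+1} = w_n + h·k2.
s=0.000000, w=-1.210000:
  k1 = f(0.000000, -1.210000) = -0.072600
  k2 = f(0.080000, -1.215808) = -0.072948
  w ← -1.210000 + 0.16·(-0.072948) = -1.221672
s=0.160000, w=-1.221672:
  k1 = f(0.160000, -1.221672) = -0.073300
  k2 = f(0.240000, -1.227536) = -0.073652
  w ← -1.221672 + 0.16·(-0.073652) = -1.233456
w(0.32) ≈ -1.2335

-1.2335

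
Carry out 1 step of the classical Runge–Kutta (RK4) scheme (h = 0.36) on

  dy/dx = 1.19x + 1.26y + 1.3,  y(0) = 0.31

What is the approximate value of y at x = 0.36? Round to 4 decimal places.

1.1700

RK4: k1 = f(x_n, y_n); k2 = f(x_n + h/2, y_n + (h/2)·k1); k3 = f(x_n + h/2, y_n + (h/2)·k2); k4 = f(x_n + h, y_n + h·k3); y_{n+1} = y_n + (h/6)·(k1 + 2k2 + 2k3 + k4).
x=0.000000, y=0.310000:
  k1 = f(0.000000, 0.310000) = 1.690600
  k2 = f(0.180000, 0.614308) = 2.288228
  k3 = f(0.180000, 0.721881) = 2.423770
  k4 = f(0.360000, 1.182557) = 3.218422
  y ← 0.310000 + (0.36/6)·(k1 + 2k2 + 2k3 + k4) = 1.169981
y(0.36) ≈ 1.1700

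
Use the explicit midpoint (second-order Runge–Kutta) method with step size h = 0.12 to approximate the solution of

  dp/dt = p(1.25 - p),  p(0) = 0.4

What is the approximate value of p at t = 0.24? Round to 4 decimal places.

Midpoint: k1 = f(t_n, p_n); k2 = f(t_n + h/2, p_n + (h/2)·k1); p_{n+1} = p_n + h·k2.
t=0.000000, p=0.400000:
  k1 = f(0.000000, 0.400000) = 0.340000
  k2 = f(0.060000, 0.420400) = 0.348764
  p ← 0.400000 + 0.12·0.348764 = 0.441852
t=0.120000, p=0.441852:
  k1 = f(0.120000, 0.441852) = 0.357082
  k2 = f(0.180000, 0.463277) = 0.364471
  p ← 0.441852 + 0.12·0.364471 = 0.485588
p(0.24) ≈ 0.4856

0.4856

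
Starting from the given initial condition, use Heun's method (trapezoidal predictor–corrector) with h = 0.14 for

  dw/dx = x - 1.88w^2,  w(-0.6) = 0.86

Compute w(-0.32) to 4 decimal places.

0.5057

Heun: k1 = f(x_n, w_n); k2 = f(x_n + h, w_n + h·k1); w_{n+1} = w_n + (h/2)·(k1 + k2).
x=-0.600000, w=0.860000:
  k1 = f(-0.600000, 0.860000) = -1.990448
  k2 = f(-0.460000, 0.581337) = -1.095352
  w ← 0.860000 + (0.14/2)·(-1.990448 + (-1.095352)) = 0.643994
x=-0.460000, w=0.643994:
  k1 = f(-0.460000, 0.643994) = -1.239689
  k2 = f(-0.320000, 0.470438) = -0.736066
  w ← 0.643994 + (0.14/2)·(-1.239689 + (-0.736066)) = 0.505691
w(-0.32) ≈ 0.5057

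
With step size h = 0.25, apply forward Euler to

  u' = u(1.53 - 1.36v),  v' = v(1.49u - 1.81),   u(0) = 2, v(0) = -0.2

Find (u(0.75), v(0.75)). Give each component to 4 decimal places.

6.5076, -0.8992

Euler on (u,v): u_{n+1} = u_n + h·u', v_{n+1} = v_n + h·v'.
0.000000: (2.000000, -0.200000); f=(3.604000, -0.234000) → (2.901000, -0.258500)
0.250000: (2.901000, -0.258500); f=(5.458406, -0.649479) → (4.265601, -0.420870)
0.500000: (4.265601, -0.420870); f=(8.967927, -1.913167) → (6.507583, -0.899161)
(u(0.75), v(0.75)) ≈ (6.5076, -0.8992)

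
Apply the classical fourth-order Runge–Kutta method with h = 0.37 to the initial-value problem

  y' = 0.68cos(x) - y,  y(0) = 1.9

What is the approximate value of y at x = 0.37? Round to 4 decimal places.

1.5175

RK4: k1 = f(x_n, y_n); k2 = f(x_n + h/2, y_n + (h/2)·k1); k3 = f(x_n + h/2, y_n + (h/2)·k2); k4 = f(x_n + h, y_n + h·k3); y_{n+1} = y_n + (h/6)·(k1 + 2k2 + 2k3 + k4).
x=0.000000, y=1.900000:
  k1 = f(0.000000, 1.900000) = -1.220000
  k2 = f(0.185000, 1.674300) = -1.005903
  k3 = f(0.185000, 1.713908) = -1.045511
  k4 = f(0.370000, 1.513161) = -0.879178
  y ← 1.900000 + (0.37/6)·(k1 + 2k2 + 2k3 + k4) = 1.517543
y(0.37) ≈ 1.5175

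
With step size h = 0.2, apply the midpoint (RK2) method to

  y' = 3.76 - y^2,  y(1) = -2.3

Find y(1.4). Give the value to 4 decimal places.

-3.9619

Midpoint: k1 = f(x_n, y_n); k2 = f(x_n + h/2, y_n + (h/2)·k1); y_{n+1} = y_n + h·k2.
x=1.000000, y=-2.300000:
  k1 = f(1.000000, -2.300000) = -1.530000
  k2 = f(1.100000, -2.453000) = -2.257209
  y ← -2.300000 + 0.2·(-2.257209) = -2.751442
x=1.200000, y=-2.751442:
  k1 = f(1.200000, -2.751442) = -3.810432
  k2 = f(1.300000, -3.132485) = -6.052462
  y ← -2.751442 + 0.2·(-6.052462) = -3.961934
y(1.4) ≈ -3.9619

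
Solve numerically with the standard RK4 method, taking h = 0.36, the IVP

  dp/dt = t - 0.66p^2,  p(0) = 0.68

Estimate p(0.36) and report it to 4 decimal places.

0.6442

RK4: k1 = f(t_n, p_n); k2 = f(t_n + h/2, p_n + (h/2)·k1); k3 = f(t_n + h/2, p_n + (h/2)·k2); k4 = f(t_n + h, p_n + h·k3); p_{n+1} = p_n + (h/6)·(k1 + 2k2 + 2k3 + k4).
t=0.000000, p=0.680000:
  k1 = f(0.000000, 0.680000) = -0.305184
  k2 = f(0.180000, 0.625067) = -0.077868
  k3 = f(0.180000, 0.665984) = -0.112733
  k4 = f(0.360000, 0.639416) = 0.090157
  p ← 0.680000 + (0.36/6)·(k1 + 2k2 + 2k3 + k4) = 0.644226
p(0.36) ≈ 0.6442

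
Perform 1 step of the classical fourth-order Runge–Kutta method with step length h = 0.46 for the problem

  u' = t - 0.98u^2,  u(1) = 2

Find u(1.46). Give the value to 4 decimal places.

1.3963

RK4: k1 = f(t_n, u_n); k2 = f(t_n + h/2, u_n + (h/2)·k1); k3 = f(t_n + h/2, u_n + (h/2)·k2); k4 = f(t_n + h, u_n + h·k3); u_{n+1} = u_n + (h/6)·(k1 + 2k2 + 2k3 + k4).
t=1.000000, u=2.000000:
  k1 = f(1.000000, 2.000000) = -2.920000
  k2 = f(1.230000, 1.328400) = -0.499354
  k3 = f(1.230000, 1.885149) = -2.252710
  k4 = f(1.460000, 0.963754) = 0.549756
  u ← 2.000000 + (0.46/6)·(k1 + 2k2 + 2k3 + k4) = 1.396298
u(1.46) ≈ 1.3963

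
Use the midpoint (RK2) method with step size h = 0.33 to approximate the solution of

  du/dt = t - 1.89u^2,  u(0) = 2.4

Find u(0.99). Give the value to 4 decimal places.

Midpoint: k1 = f(t_n, u_n); k2 = f(t_n + h/2, u_n + (h/2)·k1); u_{n+1} = u_n + h·k2.
t=0.000000, u=2.400000:
  k1 = f(0.000000, 2.400000) = -10.886400
  k2 = f(0.165000, 0.603744) = -0.523918
  u ← 2.400000 + 0.33·(-0.523918) = 2.227107
t=0.330000, u=2.227107:
  k1 = f(0.330000, 2.227107) = -9.044411
  k2 = f(0.495000, 0.734779) = -0.525412
  u ← 2.227107 + 0.33·(-0.525412) = 2.053721
t=0.660000, u=2.053721:
  k1 = f(0.660000, 2.053721) = -7.311586
  k2 = f(0.825000, 0.847309) = -0.531894
  u ← 2.053721 + 0.33·(-0.531894) = 1.878196
u(0.99) ≈ 1.8782

1.8782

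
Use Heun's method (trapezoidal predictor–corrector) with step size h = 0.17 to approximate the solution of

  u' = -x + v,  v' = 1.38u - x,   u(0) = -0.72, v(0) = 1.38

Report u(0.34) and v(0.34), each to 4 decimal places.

Heun on (u,v): k1 = f(x_n, state_n); k2 = f(x_n + h, state_n + h·k1); state_{n+1} = state_n + (h/2)·(k1 + k2).
0.000000: (-0.720000, 1.380000)
  k1 = (1.380000, -0.993600)
  predictor → (-0.485400, 1.211088)
  k2 = (1.041088, -0.839852)
  → (-0.514208, 1.224157)
0.170000: (-0.514208, 1.224157)
  k1 = (1.054157, -0.879606)
  predictor → (-0.335001, 1.074623)
  k2 = (0.734623, -0.802301)
  → (-0.362161, 1.081194)
(u(0.34), v(0.34)) ≈ (-0.3622, 1.0812)

-0.3622, 1.0812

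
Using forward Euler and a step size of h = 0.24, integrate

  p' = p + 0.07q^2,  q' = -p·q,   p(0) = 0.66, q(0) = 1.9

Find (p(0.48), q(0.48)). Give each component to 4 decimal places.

1.1330, 1.2617

Euler on (p,q): p_{n+1} = p_n + h·p', q_{n+1} = q_n + h·q'.
0.000000: (0.660000, 1.900000); f=(0.912700, -1.254000) → (0.879048, 1.599040)
0.240000: (0.879048, 1.599040); f=(1.058033, -1.405633) → (1.132976, 1.261688)
(p(0.48), q(0.48)) ≈ (1.1330, 1.2617)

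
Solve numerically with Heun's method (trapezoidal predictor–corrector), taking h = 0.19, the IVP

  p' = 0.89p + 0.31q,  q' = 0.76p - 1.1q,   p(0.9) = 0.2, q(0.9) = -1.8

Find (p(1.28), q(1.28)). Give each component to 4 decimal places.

Heun on (p,q): k1 = f(t_n, state_n); k2 = f(t_n + h, state_n + h·k1); state_{n+1} = state_n + (h/2)·(k1 + k2).
0.900000: (0.200000, -1.800000)
  k1 = (-0.380000, 2.132000)
  predictor → (0.127800, -1.394920)
  k2 = (-0.318683, 1.631540)
  → (0.133625, -1.442464)
1.090000: (0.133625, -1.442464)
  k1 = (-0.328237, 1.688265)
  predictor → (0.071260, -1.121693)
  k2 = (-0.284304, 1.288020)
  → (0.075434, -1.159717)
(p(1.28), q(1.28)) ≈ (0.0754, -1.1597)

0.0754, -1.1597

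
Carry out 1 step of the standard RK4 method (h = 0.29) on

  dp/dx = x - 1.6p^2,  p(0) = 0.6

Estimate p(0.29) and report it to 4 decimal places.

0.5055

RK4: k1 = f(x_n, p_n); k2 = f(x_n + h/2, p_n + (h/2)·k1); k3 = f(x_n + h/2, p_n + (h/2)·k2); k4 = f(x_n + h, p_n + h·k3); p_{n+1} = p_n + (h/6)·(k1 + 2k2 + 2k3 + k4).
x=0.000000, p=0.600000:
  k1 = f(0.000000, 0.600000) = -0.576000
  k2 = f(0.145000, 0.516480) = -0.281803
  k3 = f(0.145000, 0.559139) = -0.355218
  k4 = f(0.290000, 0.496987) = -0.105194
  p ← 0.600000 + (0.29/6)·(k1 + 2k2 + 2k3 + k4) = 0.505497
p(0.29) ≈ 0.5055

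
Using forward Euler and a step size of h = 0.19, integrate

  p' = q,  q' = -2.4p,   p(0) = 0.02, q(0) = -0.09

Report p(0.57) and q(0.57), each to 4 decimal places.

Euler on (p,q): p_{n+1} = p_n + h·p', q_{n+1} = q_n + h·q'.
0.000000: (0.020000, -0.090000); f=(-0.090000, -0.048000) → (0.002900, -0.099120)
0.190000: (0.002900, -0.099120); f=(-0.099120, -0.006960) → (-0.015933, -0.100442)
0.380000: (-0.015933, -0.100442); f=(-0.100442, 0.038239) → (-0.035017, -0.093177)
(p(0.57), q(0.57)) ≈ (-0.0350, -0.0932)

-0.0350, -0.0932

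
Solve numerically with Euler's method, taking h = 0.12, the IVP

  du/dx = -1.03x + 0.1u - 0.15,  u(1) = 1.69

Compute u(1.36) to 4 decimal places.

Euler: u_{n+1} = u_n + h·f(x_n, u_n).
x=1.000000, u=1.690000: f=-1.011000 → u ← 1.690000 + 0.12·(-1.011000) = 1.568680
x=1.120000, u=1.568680: f=-1.146732 → u ← 1.568680 + 0.12·(-1.146732) = 1.431072
x=1.240000, u=1.431072: f=-1.284093 → u ← 1.431072 + 0.12·(-1.284093) = 1.276981
u(1.36) ≈ 1.2770

1.2770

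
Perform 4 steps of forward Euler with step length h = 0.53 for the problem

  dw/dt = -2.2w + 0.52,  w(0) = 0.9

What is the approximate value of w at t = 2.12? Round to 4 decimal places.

Euler: w_{n+1} = w_n + h·f(t_n, w_n).
t=0.000000, w=0.900000: f=-1.460000 → w ← 0.900000 + 0.53·(-1.460000) = 0.126200
t=0.530000, w=0.126200: f=0.242360 → w ← 0.126200 + 0.53·0.242360 = 0.254651
t=1.060000, w=0.254651: f=-0.040232 → w ← 0.254651 + 0.53·(-0.040232) = 0.233328
t=1.590000, w=0.233328: f=0.006678 → w ← 0.233328 + 0.53·0.006678 = 0.236868
w(2.12) ≈ 0.2369

0.2369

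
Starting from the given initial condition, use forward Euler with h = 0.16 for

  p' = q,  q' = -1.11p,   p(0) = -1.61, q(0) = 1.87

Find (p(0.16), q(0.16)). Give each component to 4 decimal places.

Euler on (p,q): p_{n+1} = p_n + h·p', q_{n+1} = q_n + h·q'.
0.000000: (-1.610000, 1.870000); f=(1.870000, 1.787100) → (-1.310800, 2.155936)
(p(0.16), q(0.16)) ≈ (-1.3108, 2.1559)

-1.3108, 2.1559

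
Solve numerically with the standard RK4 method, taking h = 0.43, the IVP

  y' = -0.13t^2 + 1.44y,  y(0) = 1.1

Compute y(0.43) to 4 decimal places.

RK4: k1 = f(t_n, y_n); k2 = f(t_n + h/2, y_n + (h/2)·k1); k3 = f(t_n + h/2, y_n + (h/2)·k2); k4 = f(t_n + h, y_n + h·k3); y_{n+1} = y_n + (h/6)·(k1 + 2k2 + 2k3 + k4).
t=0.000000, y=1.100000:
  k1 = f(0.000000, 1.100000) = 1.584000
  k2 = f(0.215000, 1.440560) = 2.068397
  k3 = f(0.215000, 1.544705) = 2.218367
  k4 = f(0.430000, 2.053898) = 2.933576
  y ← 1.100000 + (0.43/6)·(k1 + 2k2 + 2k3 + k4) = 2.038196
y(0.43) ≈ 2.0382

2.0382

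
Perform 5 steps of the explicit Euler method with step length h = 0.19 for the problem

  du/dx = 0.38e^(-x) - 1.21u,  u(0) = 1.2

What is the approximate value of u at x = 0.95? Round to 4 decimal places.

0.4722

Euler: u_{n+1} = u_n + h·f(x_n, u_n).
x=0.000000, u=1.200000: f=-1.072000 → u ← 1.200000 + 0.19·(-1.072000) = 0.996320
x=0.190000, u=0.996320: f=-0.891303 → u ← 0.996320 + 0.19·(-0.891303) = 0.826972
x=0.380000, u=0.826972: f=-0.740769 → u ← 0.826972 + 0.19·(-0.740769) = 0.686226
x=0.570000, u=0.686226: f=-0.615434 → u ← 0.686226 + 0.19·(-0.615434) = 0.569294
x=0.760000, u=0.569294: f=-0.511132 → u ← 0.569294 + 0.19·(-0.511132) = 0.472179
u(0.95) ≈ 0.4722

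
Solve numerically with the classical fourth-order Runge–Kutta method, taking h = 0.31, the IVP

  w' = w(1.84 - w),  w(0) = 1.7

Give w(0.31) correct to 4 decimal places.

RK4: k1 = f(s_n, w_n); k2 = f(s_n + h/2, w_n + (h/2)·k1); k3 = f(s_n + h/2, w_n + (h/2)·k2); k4 = f(s_n + h, w_n + h·k3); w_{n+1} = w_n + (h/6)·(k1 + 2k2 + 2k3 + k4).
s=0.000000, w=1.700000:
  k1 = f(0.000000, 1.700000) = 0.238000
  k2 = f(0.155000, 1.736890) = 0.179091
  k3 = f(0.155000, 1.727759) = 0.193925
  k4 = f(0.310000, 1.760117) = 0.140604
  w ← 1.700000 + (0.31/6)·(k1 + 2k2 + 2k3 + k4) = 1.758106
w(0.31) ≈ 1.7581

1.7581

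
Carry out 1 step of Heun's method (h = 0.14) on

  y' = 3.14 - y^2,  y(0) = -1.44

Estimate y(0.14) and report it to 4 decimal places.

-1.2622

Heun: k1 = f(t_n, y_n); k2 = f(t_n + h, y_n + h·k1); y_{n+1} = y_n + (h/2)·(k1 + k2).
t=0.000000, y=-1.440000:
  k1 = f(0.000000, -1.440000) = 1.066400
  k2 = f(0.140000, -1.290704) = 1.474083
  y ← -1.440000 + (0.14/2)·(1.066400 + 1.474083) = -1.262166
y(0.14) ≈ -1.2622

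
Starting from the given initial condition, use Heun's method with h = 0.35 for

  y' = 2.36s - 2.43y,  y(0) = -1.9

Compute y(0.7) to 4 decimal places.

-0.1119

Heun: k1 = f(s_n, y_n); k2 = f(s_n + h, y_n + h·k1); y_{n+1} = y_n + (h/2)·(k1 + k2).
s=0.000000, y=-1.900000:
  k1 = f(0.000000, -1.900000) = 4.617000
  k2 = f(0.350000, -0.284050) = 1.516241
  y ← -1.900000 + (0.35/2)·(4.617000 + 1.516241) = -0.826683
s=0.350000, y=-0.826683:
  k1 = f(0.350000, -0.826683) = 2.834839
  k2 = f(0.700000, 0.165511) = 1.249808
  y ← -0.826683 + (0.35/2)·(2.834839 + 1.249808) = -0.111869
y(0.7) ≈ -0.1119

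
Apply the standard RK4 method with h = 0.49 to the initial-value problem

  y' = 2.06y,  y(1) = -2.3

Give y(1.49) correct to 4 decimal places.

RK4: k1 = f(t_n, y_n); k2 = f(t_n + h/2, y_n + (h/2)·k1); k3 = f(t_n + h/2, y_n + (h/2)·k2); k4 = f(t_n + h, y_n + h·k3); y_{n+1} = y_n + (h/6)·(k1 + 2k2 + 2k3 + k4).
t=1.000000, y=-2.300000:
  k1 = f(1.000000, -2.300000) = -4.738000
  k2 = f(1.245000, -3.460810) = -7.129269
  k3 = f(1.245000, -4.046671) = -8.336142
  k4 = f(1.490000, -6.384710) = -13.152502
  y ← -2.300000 + (0.49/6)·(k1 + 2k2 + 2k3 + k4) = -6.287075
y(1.49) ≈ -6.2871

-6.2871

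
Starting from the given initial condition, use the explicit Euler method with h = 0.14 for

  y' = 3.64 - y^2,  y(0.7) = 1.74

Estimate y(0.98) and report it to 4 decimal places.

1.8687

Euler: y_{n+1} = y_n + h·f(x_n, y_n).
x=0.700000, y=1.740000: f=0.612400 → y ← 1.740000 + 0.14·0.612400 = 1.825736
x=0.840000, y=1.825736: f=0.306688 → y ← 1.825736 + 0.14·0.306688 = 1.868672
y(0.98) ≈ 1.8687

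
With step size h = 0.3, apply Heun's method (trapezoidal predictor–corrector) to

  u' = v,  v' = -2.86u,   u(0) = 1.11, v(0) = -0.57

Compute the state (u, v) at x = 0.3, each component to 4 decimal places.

0.7961, -1.4490

Heun on (u,v): k1 = f(x_n, state_n); k2 = f(x_n + h, state_n + h·k1); state_{n+1} = state_n + (h/2)·(k1 + k2).
0.000000: (1.110000, -0.570000)
  k1 = (-0.570000, -3.174600)
  predictor → (0.939000, -1.522380)
  k2 = (-1.522380, -2.685540)
  → (0.796143, -1.449021)
(u(0.3), v(0.3)) ≈ (0.7961, -1.4490)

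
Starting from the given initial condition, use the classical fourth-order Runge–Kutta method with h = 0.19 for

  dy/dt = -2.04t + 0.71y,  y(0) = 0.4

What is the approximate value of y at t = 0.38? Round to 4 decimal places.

RK4: k1 = f(t_n, y_n); k2 = f(t_n + h/2, y_n + (h/2)·k1); k3 = f(t_n + h/2, y_n + (h/2)·k2); k4 = f(t_n + h, y_n + h·k3); y_{n+1} = y_n + (h/6)·(k1 + 2k2 + 2k3 + k4).
t=0.000000, y=0.400000:
  k1 = f(0.000000, 0.400000) = 0.284000
  k2 = f(0.095000, 0.426980) = 0.109356
  k3 = f(0.095000, 0.410389) = 0.097576
  k4 = f(0.190000, 0.418539) = -0.090437
  y ← 0.400000 + (0.19/6)·(k1 + 2k2 + 2k3 + k4) = 0.419235
t=0.190000, y=0.419235:
  k1 = f(0.190000, 0.419235) = -0.089943
  k2 = f(0.285000, 0.410691) = -0.289810
  k3 = f(0.285000, 0.391703) = -0.303291
  k4 = f(0.380000, 0.361610) = -0.518457
  y ← 0.419235 + (0.19/6)·(k1 + 2k2 + 2k3 + k4) = 0.362406
y(0.38) ≈ 0.3624

0.3624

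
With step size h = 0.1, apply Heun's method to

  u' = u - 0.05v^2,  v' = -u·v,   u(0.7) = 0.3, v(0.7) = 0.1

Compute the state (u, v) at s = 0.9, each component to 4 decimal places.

Heun on (u,v): k1 = f(s_n, state_n); k2 = f(s_n + h, state_n + h·k1); state_{n+1} = state_n + (h/2)·(k1 + k2).
0.700000: (0.300000, 0.100000)
  k1 = (0.299500, -0.030000)
  predictor → (0.329950, 0.097000)
  k2 = (0.329480, -0.032005)
  → (0.331449, 0.096900)
0.800000: (0.331449, 0.096900)
  k1 = (0.330979, -0.032117)
  predictor → (0.364547, 0.093688)
  k2 = (0.364108, -0.034154)
  → (0.366203, 0.093586)
(u(0.9), v(0.9)) ≈ (0.3662, 0.0936)

0.3662, 0.0936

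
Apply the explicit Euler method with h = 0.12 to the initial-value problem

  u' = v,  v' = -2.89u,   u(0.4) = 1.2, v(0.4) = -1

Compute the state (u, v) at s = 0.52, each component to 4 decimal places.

Euler on (u,v): u_{n+1} = u_n + h·u', v_{n+1} = v_n + h·v'.
0.400000: (1.200000, -1.000000); f=(-1.000000, -3.468000) → (1.080000, -1.416160)
(u(0.52), v(0.52)) ≈ (1.0800, -1.4162)

1.0800, -1.4162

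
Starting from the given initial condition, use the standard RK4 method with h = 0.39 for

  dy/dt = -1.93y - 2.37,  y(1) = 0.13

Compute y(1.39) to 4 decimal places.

RK4: k1 = f(t_n, y_n); k2 = f(t_n + h/2, y_n + (h/2)·k1); k3 = f(t_n + h/2, y_n + (h/2)·k2); k4 = f(t_n + h, y_n + h·k3); y_{n+1} = y_n + (h/6)·(k1 + 2k2 + 2k3 + k4).
t=1.000000, y=0.130000:
  k1 = f(1.000000, 0.130000) = -2.620900
  k2 = f(1.195000, -0.381076) = -1.634524
  k3 = f(1.195000, -0.188732) = -2.005747
  k4 = f(1.390000, -0.652241) = -1.111174
  y ← 0.130000 + (0.39/6)·(k1 + 2k2 + 2k3 + k4) = -0.585820
y(1.39) ≈ -0.5858

-0.5858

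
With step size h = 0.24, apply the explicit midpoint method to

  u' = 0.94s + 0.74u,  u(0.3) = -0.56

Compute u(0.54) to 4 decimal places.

-0.5675

Midpoint: k1 = f(s_n, u_n); k2 = f(s_n + h/2, u_n + (h/2)·k1); u_{n+1} = u_n + h·k2.
s=0.300000, u=-0.560000:
  k1 = f(0.300000, -0.560000) = -0.132400
  k2 = f(0.420000, -0.575888) = -0.031357
  u ← -0.560000 + 0.24·(-0.031357) = -0.567526
u(0.54) ≈ -0.5675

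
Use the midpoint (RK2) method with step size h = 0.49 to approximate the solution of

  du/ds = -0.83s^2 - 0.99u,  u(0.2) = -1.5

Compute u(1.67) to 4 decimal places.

Midpoint: k1 = f(s_n, u_n); k2 = f(s_n + h/2, u_n + (h/2)·k1); u_{n+1} = u_n + h·k2.
s=0.200000, u=-1.500000:
  k1 = f(0.200000, -1.500000) = 1.451800
  k2 = f(0.445000, -1.144309) = 0.968505
  u ← -1.500000 + 0.49·0.968505 = -1.025432
s=0.690000, u=-1.025432:
  k1 = f(0.690000, -1.025432) = 0.620015
  k2 = f(0.935000, -0.873529) = 0.139187
  u ← -1.025432 + 0.49·0.139187 = -0.957231
s=1.180000, u=-0.957231:
  k1 = f(1.180000, -0.957231) = -0.208033
  k2 = f(1.425000, -1.008199) = -0.687302
  u ← -0.957231 + 0.49·(-0.687302) = -1.294009
u(1.67) ≈ -1.2940

-1.2940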